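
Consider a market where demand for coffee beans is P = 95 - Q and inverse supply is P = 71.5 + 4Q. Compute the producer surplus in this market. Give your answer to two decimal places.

44.18

Setting demand equal to supply, 23.5 = 5Q, so Q* = 4.7 and P* = 90.3.
Producer surplus is the triangle above supply below P*: (1/2)(4.7)(90.3 - 71.5) = (1/2)(4.7)(18.8) = 44.18.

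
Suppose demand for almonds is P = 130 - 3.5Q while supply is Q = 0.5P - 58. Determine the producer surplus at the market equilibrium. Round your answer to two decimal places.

Rewriting supply in inverse form: P = 116 + 2Q.
Equilibrium: 130 - 3.5Q = 116 + 2Q, so Q* = 2.5455 and P* = 121.0909.
Producer surplus is the triangle above supply below P*: (1/2)(2.5455)(121.0909 - 116) = (1/2)(2.5455)(5.0909) = 6.4793.

6.48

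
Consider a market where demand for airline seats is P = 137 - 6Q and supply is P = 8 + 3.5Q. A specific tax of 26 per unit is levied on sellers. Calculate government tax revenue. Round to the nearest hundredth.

Without the tax, 137 - 6Q = 8 + 3.5Q so Q* = 13.5789 and P* = 55.5263.
A tax on sellers shifts supply up by 26: 137 - 6Q = 8 + 3.5Q + 26, so Q_t = 10.8421. Buyers pay P_b = 71.9474; sellers receive P_s = P_b - 26 = 45.9474.
Tax revenue = t x Q_t = 26 x 10.8421 = 281.8947.

281.89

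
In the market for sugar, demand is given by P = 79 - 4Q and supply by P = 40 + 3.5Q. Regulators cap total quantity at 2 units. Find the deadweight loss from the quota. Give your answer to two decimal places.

Unrestricted equilibrium: Q* = (79 - 40)/(4 + 3.5) = 5.2.
At Q = 2 the demand price is 79 - 4(2) = 71 and the supply price is 40 + 3.5(2) = 47.
DWL = (1/2)(gap between curves at 2) x (Q* - 2) = (1/2)(24)(3.2) = 38.4.

38.40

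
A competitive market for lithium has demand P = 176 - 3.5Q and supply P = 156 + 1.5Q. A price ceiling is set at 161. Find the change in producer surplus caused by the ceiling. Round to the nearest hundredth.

Free-market equilibrium: 176 - 3.5Q = 156 + 1.5Q gives Q* = 4, P* = 162.
At the ceiling price 161, quantity supplied is (161 - 156)/1.5 = 3.3333; supply is the short side, so Q = 3.3333 trades at P = 161.
PS goes from (1/2)(4)(6) = 12 to 8.3333 (computed as (161 - 156)(3.3333) - (1/2)(1.5)(3.3333)^2), a change of -3.6667.

-3.67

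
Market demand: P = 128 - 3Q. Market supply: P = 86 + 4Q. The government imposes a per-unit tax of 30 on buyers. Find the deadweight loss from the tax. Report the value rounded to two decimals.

Without the tax, 128 - 3Q = 86 + 4Q so Q* = 6 and P* = 110.
A tax on buyers shifts demand down by 30: (128 - 30) - 3Q = 86 + 4Q, so Q_t = 1.7143. Buyers pay P_b = 122.8571; sellers receive P_s = P_b - 30 = 92.8571.
Deadweight loss is the triangle between the curves from Q_t to Q*: (1/2)(6 - 1.7143)(30) = 64.2857.

64.29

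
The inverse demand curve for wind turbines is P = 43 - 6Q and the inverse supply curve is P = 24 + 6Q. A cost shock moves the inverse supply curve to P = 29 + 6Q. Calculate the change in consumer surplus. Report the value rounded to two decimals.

-3.44

Initial equilibrium: Q_0 = 1.5833, P_0 = 33.5; CS_0 = (1/2)(1.5833)(9.5) = 7.5208, PS_0 = (1/2)(1.5833)(9.5) = 7.5208.
New equilibrium: 43 - 6Q = 29 + 6Q gives Q_1 = 1.1667, P_1 = 36; CS_1 = 4.0833, PS_1 = 4.0833.
Change in consumer surplus = 4.0833 - 7.5208 = -3.4375.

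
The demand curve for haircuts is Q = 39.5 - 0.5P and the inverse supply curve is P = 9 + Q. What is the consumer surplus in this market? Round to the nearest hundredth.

Rewriting demand in inverse form: P = 79 - 2Q.
Setting demand equal to supply, 70 = 3Q, so Q* = 23.3333 and P* = 32.3333.
CS is the area between the demand curve and P* from 0 to Q*: (1/2)(23.3333)(46.6667) = 544.4444.

544.44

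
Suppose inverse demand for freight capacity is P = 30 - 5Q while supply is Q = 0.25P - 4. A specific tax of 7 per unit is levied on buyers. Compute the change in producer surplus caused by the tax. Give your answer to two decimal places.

Rewriting supply in inverse form: P = 16 + 4Q.
Without the tax, 30 - 5Q = 16 + 4Q so Q* = 1.5556 and P* = 22.2222.
A tax on buyers shifts demand down by 7: (30 - 7) - 5Q = 16 + 4Q, so Q_t = 0.7778. Buyers pay P_b = 26.1111; sellers receive P_s = P_b - 7 = 19.1111.
PS falls from (1/2)(1.5556)(6.2222) = 4.8395 to (1/2)(0.7778)(3.1111) = 1.2099, a change of -3.6296.

-3.63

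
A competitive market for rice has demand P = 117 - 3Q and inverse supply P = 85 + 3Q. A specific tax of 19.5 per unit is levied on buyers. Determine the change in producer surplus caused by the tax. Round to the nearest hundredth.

Without the tax, 117 - 3Q = 85 + 3Q so Q* = 5.3333 and P* = 101.
With the tax, buyers' net willingness to pay falls by 19.5: (117 - 19.5) - 3Q = 85 + 3Q, so Q_t = 2.0833. Buyers pay P_b = 110.75; sellers receive P_s = P_b - 19.5 = 91.25.
PS falls from (1/2)(5.3333)(16) = 42.6667 to (1/2)(2.0833)(6.25) = 6.5104, a change of -36.1562.

-36.16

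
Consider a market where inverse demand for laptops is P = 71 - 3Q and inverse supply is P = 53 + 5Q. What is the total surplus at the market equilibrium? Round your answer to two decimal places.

20.25

Equilibrium: 71 - 3Q = 53 + 5Q, so Q* = 2.25 and P* = 64.25.
Total surplus is the full triangle between the curves from 0 to Q*: (1/2)(2.25)(71 - 53) = 20.25.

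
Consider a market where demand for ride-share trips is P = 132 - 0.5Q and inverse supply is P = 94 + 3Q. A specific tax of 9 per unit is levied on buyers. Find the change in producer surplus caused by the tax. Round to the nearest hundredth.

-73.84

Pre-tax equilibrium: 132 - 0.5Q = 94 + 3Q gives Q* = 10.8571, P* = 126.5714.
A tax on buyers shifts demand down by 9: (132 - 9) - 0.5Q = 94 + 3Q, so Q_t = 8.2857. Buyers pay P_b = 127.8571; sellers receive P_s = P_b - 9 = 118.8571.
Producers lose the trapezoid between P_s and P* out to Q_t plus the triangle from Q_t to Q*: change in PS = 102.9796 - 176.8163 = -73.8367.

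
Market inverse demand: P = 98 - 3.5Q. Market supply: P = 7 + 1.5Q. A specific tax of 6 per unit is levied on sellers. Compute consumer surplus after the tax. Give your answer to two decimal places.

505.75

Pre-tax equilibrium: 98 - 3.5Q = 7 + 1.5Q gives Q* = 18.2, P* = 34.3.
With the tax, sellers need 6 more per unit: 98 - 3.5Q = 7 + 1.5Q + 6, so Q_t = 17. Buyers pay P_b = 38.5; sellers receive P_s = P_b - 6 = 32.5.
CS = (1/2)(Q_t)(98 - P_b) = (1/2)(17)(59.5) = 505.75.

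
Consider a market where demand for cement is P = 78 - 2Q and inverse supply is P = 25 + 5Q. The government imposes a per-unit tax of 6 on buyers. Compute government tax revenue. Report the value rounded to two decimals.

Without the tax, 78 - 2Q = 25 + 5Q so Q* = 7.5714 and P* = 62.8571.
With the tax, buyers' net willingness to pay falls by 6: (78 - 6) - 2Q = 25 + 5Q, so Q_t = 6.7143. Buyers pay P_b = 64.5714; sellers receive P_s = P_b - 6 = 58.5714.
Tax revenue = t x Q_t = 6 x 6.7143 = 40.2857.

40.29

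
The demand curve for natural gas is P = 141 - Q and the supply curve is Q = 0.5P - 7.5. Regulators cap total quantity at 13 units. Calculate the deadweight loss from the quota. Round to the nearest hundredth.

1261.50

Rewriting supply in inverse form: P = 15 + 2Q.
Without the quota, 141 - Q = 15 + 2Q gives Q* = 42.
At Q = 13 the demand price is 141 - (13) = 128 and the supply price is 15 + 2(13) = 41.
DWL = (1/2)(gap between curves at 13) x (Q* - 13) = (1/2)(87)(29) = 1261.5.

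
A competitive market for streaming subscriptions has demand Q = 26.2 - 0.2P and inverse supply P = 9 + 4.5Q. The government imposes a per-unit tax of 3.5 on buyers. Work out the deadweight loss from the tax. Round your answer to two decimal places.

Rewriting demand in inverse form: P = 131 - 5Q.
Without the tax, 131 - 5Q = 9 + 4.5Q so Q* = 12.8421 and P* = 66.7895.
With the tax, buyers' net willingness to pay falls by 3.5: (131 - 3.5) - 5Q = 9 + 4.5Q, so Q_t = 12.4737. Buyers pay P_b = 68.6316; sellers receive P_s = P_b - 3.5 = 65.1316.
The welfare triangle lost has base Q* - Q_t = 0.3684 and height t = 3.5, so DWL = (1/2)(0.3684)(3.5) = 0.6447.

0.64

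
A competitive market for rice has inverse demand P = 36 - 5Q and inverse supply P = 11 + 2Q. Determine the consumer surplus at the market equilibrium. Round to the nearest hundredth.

Setting demand equal to supply, 25 = 7Q, so Q* = 3.5714 and P* = 18.1429.
CS is the area between the demand curve and P* from 0 to Q*: (1/2)(3.5714)(17.8571) = 31.8878.

31.89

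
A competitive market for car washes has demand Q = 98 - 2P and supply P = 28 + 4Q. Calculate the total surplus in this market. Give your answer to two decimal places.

49.00

Rewriting demand in inverse form: P = 49 - 0.5Q.
Set 49 - 0.5Q = 28 + 4Q, which gives 21 = 4.5Q, so Q* = 4.6667 and P* = 49 - 0.5(4.6667) = 46.6667.
CS = (1/2)(4.6667)(2.3333) = 5.4444 and PS = (1/2)(4.6667)(18.6667) = 43.5556, so total surplus = 49.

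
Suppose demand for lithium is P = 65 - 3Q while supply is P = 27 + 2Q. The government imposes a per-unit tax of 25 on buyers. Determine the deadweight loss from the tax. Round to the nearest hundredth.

62.50

Pre-tax equilibrium: 65 - 3Q = 27 + 2Q gives Q* = 7.6, P* = 42.2.
A tax on buyers shifts demand down by 25: (65 - 25) - 3Q = 27 + 2Q, so Q_t = 2.6. Buyers pay P_b = 57.2; sellers receive P_s = P_b - 25 = 32.2.
Deadweight loss is the triangle between the curves from Q_t to Q*: (1/2)(7.6 - 2.6)(25) = 62.5.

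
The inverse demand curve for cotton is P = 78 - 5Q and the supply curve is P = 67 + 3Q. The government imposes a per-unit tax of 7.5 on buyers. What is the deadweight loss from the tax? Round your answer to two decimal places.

Pre-tax equilibrium: 78 - 5Q = 67 + 3Q gives Q* = 1.375, P* = 71.125.
With the tax, buyers' net willingness to pay falls by 7.5: (78 - 7.5) - 5Q = 67 + 3Q, so Q_t = 0.4375. Buyers pay P_b = 75.8125; sellers receive P_s = P_b - 7.5 = 68.3125.
Deadweight loss is the triangle between the curves from Q_t to Q*: (1/2)(1.375 - 0.4375)(7.5) = 3.5156.

3.52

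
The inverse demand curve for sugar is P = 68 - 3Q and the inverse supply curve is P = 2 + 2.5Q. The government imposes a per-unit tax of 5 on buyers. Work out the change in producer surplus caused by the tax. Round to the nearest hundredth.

-26.24

Pre-tax equilibrium: 68 - 3Q = 2 + 2.5Q gives Q* = 12, P* = 32.
A tax on buyers shifts demand down by 5: (68 - 5) - 3Q = 2 + 2.5Q, so Q_t = 11.0909. Buyers pay P_b = 34.7273; sellers receive P_s = P_b - 5 = 29.7273.
Producers lose the trapezoid between P_s and P* out to Q_t plus the triangle from Q_t to Q*: change in PS = 153.7603 - 180 = -26.2397.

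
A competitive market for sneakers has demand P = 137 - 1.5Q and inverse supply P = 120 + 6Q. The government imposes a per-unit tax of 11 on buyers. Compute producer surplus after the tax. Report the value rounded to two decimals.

Pre-tax equilibrium: 137 - 1.5Q = 120 + 6Q gives Q* = 2.2667, P* = 133.6.
A tax on buyers shifts demand down by 11: (137 - 11) - 1.5Q = 120 + 6Q, so Q_t = 0.8. Buyers pay P_b = 135.8; sellers receive P_s = P_b - 11 = 124.8.
PS = (1/2)(Q_t)(P_s - 120) = (1/2)(0.8)(4.8) = 1.92.

1.92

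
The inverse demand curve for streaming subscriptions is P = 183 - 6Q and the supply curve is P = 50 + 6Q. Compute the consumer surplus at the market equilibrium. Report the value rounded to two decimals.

368.52

Set 183 - 6Q = 50 + 6Q, which gives 133 = 12Q, so Q* = 11.0833 and P* = 183 - 6(11.0833) = 116.5.
Consumer surplus is the triangle under demand above P*: (1/2)(11.0833)(183 - 116.5) = (1/2)(11.0833)(66.5) = 368.5208.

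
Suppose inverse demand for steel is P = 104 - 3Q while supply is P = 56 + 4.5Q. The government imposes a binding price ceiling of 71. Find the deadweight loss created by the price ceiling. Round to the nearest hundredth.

35.27

Without the control, 104 - 3Q = 56 + 4.5Q so Q* = 6.4 and P* = 84.8.
At the ceiling price 71, quantity supplied is (71 - 56)/4.5 = 3.3333; supply is the short side, so Q = 3.3333 trades at P = 71.
The lost-trades triangle has base Q* - 3.3333 = 3.0667 and height equal to the gap between the curves at Q = 3.3333, which is 94 - 71 = 23. DWL = (1/2)(3.0667)(23) = 35.2667.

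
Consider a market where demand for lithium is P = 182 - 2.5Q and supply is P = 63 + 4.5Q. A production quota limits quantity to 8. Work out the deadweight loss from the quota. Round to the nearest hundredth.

Without the quota, 182 - 2.5Q = 63 + 4.5Q gives Q* = 17.
At Q = 8 the demand price is 182 - 2.5(8) = 162 and the supply price is 63 + 4.5(8) = 99.
DWL = (1/2)(gap between curves at 8) x (Q* - 8) = (1/2)(63)(9) = 283.5.

283.50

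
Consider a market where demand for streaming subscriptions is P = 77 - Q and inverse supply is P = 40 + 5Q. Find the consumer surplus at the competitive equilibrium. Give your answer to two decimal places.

Equilibrium: 77 - Q = 40 + 5Q, so Q* = 6.1667 and P* = 70.8333.
Consumer surplus is the triangle under demand above P*: (1/2)(6.1667)(77 - 70.8333) = (1/2)(6.1667)(6.1667) = 19.0139.

19.01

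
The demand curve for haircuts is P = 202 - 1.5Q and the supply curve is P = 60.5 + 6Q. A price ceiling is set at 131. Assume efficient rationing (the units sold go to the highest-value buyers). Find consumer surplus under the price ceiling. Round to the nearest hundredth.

Without the control, 202 - 1.5Q = 60.5 + 6Q so Q* = 18.8667 and P* = 173.7.
At the ceiling price 131, quantity supplied is (131 - 60.5)/6 = 11.75; supply is the short side, so Q = 11.75 trades at P = 131.
The demand price at Q = 11.75 is 184.375. CS is the trapezoid between demand and 131 over [0, 11.75]: (1/2)[(202 - 131) + (184.375 - 131)](11.75) = 730.7031.

730.70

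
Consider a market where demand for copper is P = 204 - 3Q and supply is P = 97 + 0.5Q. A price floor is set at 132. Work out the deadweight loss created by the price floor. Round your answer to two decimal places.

75.57

Without the control, 204 - 3Q = 97 + 0.5Q so Q* = 30.5714 and P* = 112.2857.
At the floor price 132, quantity demanded is (204 - 132)/3 = 24; demand is the short side, so Q = 24 trades at P = 132.
At Q = 24 the demand price is 132 and the supply price is 109. Deadweight loss is the triangle between the curves from 24 to 30.5714: (1/2)(132 - 109)(30.5714 - 24) = 75.5714.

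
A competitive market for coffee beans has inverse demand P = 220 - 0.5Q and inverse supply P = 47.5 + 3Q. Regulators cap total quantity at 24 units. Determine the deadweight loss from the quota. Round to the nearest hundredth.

Unrestricted equilibrium: Q* = (220 - 47.5)/(0.5 + 3) = 49.2857.
At Q = 24 the demand price is 220 - 0.5(24) = 208 and the supply price is 47.5 + 3(24) = 119.5.
DWL = (1/2)(gap between curves at 24) x (Q* - 24) = (1/2)(88.5)(25.2857) = 1118.8929.

1118.89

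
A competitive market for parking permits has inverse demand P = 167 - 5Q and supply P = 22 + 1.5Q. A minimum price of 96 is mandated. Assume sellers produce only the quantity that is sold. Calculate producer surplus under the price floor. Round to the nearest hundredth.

899.57

Without the control, 167 - 5Q = 22 + 1.5Q so Q* = 22.3077 and P* = 55.4615.
At the floor price 96, quantity demanded is (167 - 96)/5 = 14.2; demand is the short side, so Q = 14.2 trades at P = 96.
The supply price at Q = 14.2 is 43.3. PS is the trapezoid between 96 and supply over [0, 14.2]: (1/2)[(96 - 22) + (96 - 43.3)](14.2) = 899.57.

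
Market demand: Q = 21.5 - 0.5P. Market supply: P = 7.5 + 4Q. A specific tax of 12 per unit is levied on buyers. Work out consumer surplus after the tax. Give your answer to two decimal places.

Rewriting demand in inverse form: P = 43 - 2Q.
Without the tax, 43 - 2Q = 7.5 + 4Q so Q* = 5.9167 and P* = 31.1667.
A tax on buyers shifts demand down by 12: (43 - 12) - 2Q = 7.5 + 4Q, so Q_t = 3.9167. Buyers pay P_b = 35.1667; sellers receive P_s = P_b - 12 = 23.1667.
CS = (1/2)(Q_t)(43 - P_b) = (1/2)(3.9167)(7.8333) = 15.3403.

15.34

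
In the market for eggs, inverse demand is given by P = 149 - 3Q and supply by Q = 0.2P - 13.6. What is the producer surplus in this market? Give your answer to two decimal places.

Rewriting supply in inverse form: P = 68 + 5Q.
Set 149 - 3Q = 68 + 5Q, which gives 81 = 8Q, so Q* = 10.125 and P* = 149 - 3(10.125) = 118.625.
Producer surplus is the triangle above supply below P*: (1/2)(10.125)(118.625 - 68) = (1/2)(10.125)(50.625) = 256.2891.

256.29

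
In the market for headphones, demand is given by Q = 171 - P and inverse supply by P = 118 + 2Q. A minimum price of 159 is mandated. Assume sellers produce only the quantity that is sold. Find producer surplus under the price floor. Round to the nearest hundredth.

348.00

Rewriting demand in inverse form: P = 171 - Q.
Without the control, 171 - Q = 118 + 2Q so Q* = 17.6667 and P* = 153.3333.
At the floor price 159, quantity demanded is (171 - 159)/1 = 12; demand is the short side, so Q = 12 trades at P = 159.
The supply price at Q = 12 is 142. PS is the trapezoid between 159 and supply over [0, 12]: (1/2)[(159 - 118) + (159 - 142)](12) = 348.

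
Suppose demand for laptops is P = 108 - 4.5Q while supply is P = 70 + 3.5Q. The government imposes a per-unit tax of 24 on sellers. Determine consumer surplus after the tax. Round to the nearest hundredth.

Pre-tax equilibrium: 108 - 4.5Q = 70 + 3.5Q gives Q* = 4.75, P* = 86.625.
A tax on sellers shifts supply up by 24: 108 - 4.5Q = 70 + 3.5Q + 24, so Q_t = 1.75. Buyers pay P_b = 100.125; sellers receive P_s = P_b - 24 = 76.125.
CS = (1/2)(Q_t)(108 - P_b) = (1/2)(1.75)(7.875) = 6.8906.

6.89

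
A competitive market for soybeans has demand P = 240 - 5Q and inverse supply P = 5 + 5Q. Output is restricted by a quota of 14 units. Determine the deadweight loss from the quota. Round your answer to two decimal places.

451.25

Unrestricted equilibrium: Q* = (240 - 5)/(5 + 5) = 23.5.
At Q = 14 the demand price is 240 - 5(14) = 170 and the supply price is 5 + 5(14) = 75.
DWL = (1/2)(gap between curves at 14) x (Q* - 14) = (1/2)(95)(9.5) = 451.25.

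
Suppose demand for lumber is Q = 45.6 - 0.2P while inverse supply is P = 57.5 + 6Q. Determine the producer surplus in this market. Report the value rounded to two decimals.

720.75

Rewriting demand in inverse form: P = 228 - 5Q.
Setting demand equal to supply, 170.5 = 11Q, so Q* = 15.5 and P* = 150.5.
PS is the area between P* and the supply curve from 0 to Q*: (1/2)(15.5)(93) = 720.75.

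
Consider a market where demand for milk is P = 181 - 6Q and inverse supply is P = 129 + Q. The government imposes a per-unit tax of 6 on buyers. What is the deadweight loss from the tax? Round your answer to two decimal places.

2.57

Pre-tax equilibrium: 181 - 6Q = 129 + Q gives Q* = 7.4286, P* = 136.4286.
A tax on buyers shifts demand down by 6: (181 - 6) - 6Q = 129 + Q, so Q_t = 6.5714. Buyers pay P_b = 141.5714; sellers receive P_s = P_b - 6 = 135.5714.
The welfare triangle lost has base Q* - Q_t = 0.8571 and height t = 6, so DWL = (1/2)(0.8571)(6) = 2.5714.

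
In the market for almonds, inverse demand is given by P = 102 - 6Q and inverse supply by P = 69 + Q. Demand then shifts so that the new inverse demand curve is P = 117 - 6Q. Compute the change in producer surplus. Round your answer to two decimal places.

12.40

Initial equilibrium: Q_0 = 4.7143, P_0 = 73.7143; CS_0 = (1/2)(4.7143)(28.2857) = 66.6735, PS_0 = (1/2)(4.7143)(4.7143) = 11.1122.
New equilibrium: 117 - 6Q = 69 + Q gives Q_1 = 6.8571, P_1 = 75.8571; CS_1 = 141.0612, PS_1 = 23.5102.
Change in producer surplus = 23.5102 - 11.1122 = 12.398.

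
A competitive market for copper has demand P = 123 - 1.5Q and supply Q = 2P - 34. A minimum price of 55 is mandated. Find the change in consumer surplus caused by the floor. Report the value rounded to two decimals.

Rewriting supply in inverse form: P = 17 + 0.5Q.
Without the control, 123 - 1.5Q = 17 + 0.5Q so Q* = 53 and P* = 43.5.
At P = 55, buyers demand (123 - 55)/1.5 = 45.3333 while sellers would supply more, so the quantity traded is 45.3333 at price 55.
CS goes from (1/2)(53)(79.5) = 2106.75 to 1541.3333 (computed as (123 - 55)(45.3333) - (1/2)(1.5)(45.3333)^2), a change of -565.4167.

-565.42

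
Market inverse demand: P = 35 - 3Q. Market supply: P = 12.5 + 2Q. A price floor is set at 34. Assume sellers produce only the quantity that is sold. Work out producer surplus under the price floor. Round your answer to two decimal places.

7.06

Without the control, 35 - 3Q = 12.5 + 2Q so Q* = 4.5 and P* = 21.5.
At P = 34, buyers demand (35 - 34)/3 = 0.3333 while sellers would supply more, so the quantity traded is 0.3333 at price 34.
The supply price at Q = 0.3333 is 13.1667. PS is the trapezoid between 34 and supply over [0, 0.3333]: (1/2)[(34 - 12.5) + (34 - 13.1667)](0.3333) = 7.0556.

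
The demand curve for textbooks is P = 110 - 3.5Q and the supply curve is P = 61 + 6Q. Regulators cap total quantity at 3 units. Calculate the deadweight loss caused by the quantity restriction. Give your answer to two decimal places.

Without the quota, 110 - 3.5Q = 61 + 6Q gives Q* = 5.1579.
At Q = 3 the demand price is 110 - 3.5(3) = 99.5 and the supply price is 61 + 6(3) = 79.
Deadweight loss is the triangle between the curves from 3 to 5.1579: (1/2)(99.5 - 79)(5.1579 - 3) = 22.1184.

22.12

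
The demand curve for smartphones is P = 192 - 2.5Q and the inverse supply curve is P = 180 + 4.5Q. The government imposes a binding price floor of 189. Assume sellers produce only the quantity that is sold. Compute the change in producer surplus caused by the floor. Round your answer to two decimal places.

0.95

Without the control, 192 - 2.5Q = 180 + 4.5Q so Q* = 1.7143 and P* = 187.7143.
At the floor price 189, quantity demanded is (192 - 189)/2.5 = 1.2; demand is the short side, so Q = 1.2 trades at P = 189.
PS goes from (1/2)(1.7143)(7.7143) = 6.6122 to 7.56 (computed as (189 - 180)(1.2) - (1/2)(4.5)(1.2)^2), a change of 0.9478.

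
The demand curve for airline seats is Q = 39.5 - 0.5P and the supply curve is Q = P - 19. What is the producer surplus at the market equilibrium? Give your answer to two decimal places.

Rewriting demand in inverse form: P = 79 - 2Q.
Rewriting supply in inverse form: P = 19 + Q.
Setting demand equal to supply, 60 = 3Q, so Q* = 20 and P* = 39.
Producer surplus is the triangle above supply below P*: (1/2)(20)(39 - 19) = (1/2)(20)(20) = 200.

200.00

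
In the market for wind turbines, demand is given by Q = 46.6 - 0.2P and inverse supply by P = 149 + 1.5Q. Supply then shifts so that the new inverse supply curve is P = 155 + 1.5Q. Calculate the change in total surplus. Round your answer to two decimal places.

Rewriting demand in inverse form: P = 233 - 5Q.
Initial equilibrium: Q_0 = 12.9231, P_0 = 168.3846; CS_0 = (1/2)(12.9231)(64.6154) = 417.5148, PS_0 = (1/2)(12.9231)(19.3846) = 125.2544.
New equilibrium: 233 - 5Q = 155 + 1.5Q gives Q_1 = 12, P_1 = 173; CS_1 = 360, PS_1 = 108.
Change in total surplus = (360 + 108) - (417.5148 + 125.2544) = -74.7692.

-74.77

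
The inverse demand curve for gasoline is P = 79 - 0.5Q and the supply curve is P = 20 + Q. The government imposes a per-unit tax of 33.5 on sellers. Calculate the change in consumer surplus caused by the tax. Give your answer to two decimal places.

Without the tax, 79 - 0.5Q = 20 + Q so Q* = 39.3333 and P* = 59.3333.
With the tax, sellers need 33.5 more per unit: 79 - 0.5Q = 20 + Q + 33.5, so Q_t = 17. Buyers pay P_b = 70.5; sellers receive P_s = P_b - 33.5 = 37.
Consumers lose the trapezoid between P* and P_b out to Q_t plus the triangle from Q_t to Q*: change in CS = 72.25 - 386.7778 = -314.5278.

-314.53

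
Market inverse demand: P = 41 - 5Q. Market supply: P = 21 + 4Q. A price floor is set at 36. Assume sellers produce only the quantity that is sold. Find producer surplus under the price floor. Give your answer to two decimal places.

13.00

Without the control, 41 - 5Q = 21 + 4Q so Q* = 2.2222 and P* = 29.8889.
At P = 36, buyers demand (41 - 36)/5 = 1 while sellers would supply more, so the quantity traded is 1 at price 36.
The supply price at Q = 1 is 25. PS is the trapezoid between 36 and supply over [0, 1]: (1/2)[(36 - 21) + (36 - 25)](1) = 13.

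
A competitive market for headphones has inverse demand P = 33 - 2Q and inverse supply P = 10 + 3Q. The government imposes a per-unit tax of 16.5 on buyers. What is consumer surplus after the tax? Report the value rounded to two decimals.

1.69

Without the tax, 33 - 2Q = 10 + 3Q so Q* = 4.6 and P* = 23.8.
With the tax, buyers' net willingness to pay falls by 16.5: (33 - 16.5) - 2Q = 10 + 3Q, so Q_t = 1.3. Buyers pay P_b = 30.4; sellers receive P_s = P_b - 16.5 = 13.9.
CS = (1/2)(Q_t)(33 - P_b) = (1/2)(1.3)(2.6) = 1.69.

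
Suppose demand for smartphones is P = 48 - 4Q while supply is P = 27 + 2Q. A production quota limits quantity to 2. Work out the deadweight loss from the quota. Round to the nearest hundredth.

6.75

Unrestricted equilibrium: Q* = (48 - 27)/(4 + 2) = 3.5.
At Q = 2 the demand price is 48 - 4(2) = 40 and the supply price is 27 + 2(2) = 31.
Deadweight loss is the triangle between the curves from 2 to 3.5: (1/2)(40 - 31)(3.5 - 2) = 6.75.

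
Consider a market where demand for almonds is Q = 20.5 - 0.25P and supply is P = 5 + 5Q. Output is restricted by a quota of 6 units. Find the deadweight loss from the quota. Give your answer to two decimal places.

29.39

Rewriting demand in inverse form: P = 82 - 4Q.
Unrestricted equilibrium: Q* = (82 - 5)/(4 + 5) = 8.5556.
At Q = 6 the demand price is 82 - 4(6) = 58 and the supply price is 5 + 5(6) = 35.
Deadweight loss is the triangle between the curves from 6 to 8.5556: (1/2)(58 - 35)(8.5556 - 6) = 29.3889.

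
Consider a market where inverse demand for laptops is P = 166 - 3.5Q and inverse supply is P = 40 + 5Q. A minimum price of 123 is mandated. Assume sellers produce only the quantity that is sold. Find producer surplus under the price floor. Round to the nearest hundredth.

642.37

Free-market equilibrium: 166 - 3.5Q = 40 + 5Q gives Q* = 14.8235, P* = 114.1176.
At P = 123, buyers demand (166 - 123)/3.5 = 12.2857 while sellers would supply more, so the quantity traded is 12.2857 at price 123.
The supply price at Q = 12.2857 is 101.4286. PS is the trapezoid between 123 and supply over [0, 12.2857]: (1/2)[(123 - 40) + (123 - 101.4286)](12.2857) = 642.3673.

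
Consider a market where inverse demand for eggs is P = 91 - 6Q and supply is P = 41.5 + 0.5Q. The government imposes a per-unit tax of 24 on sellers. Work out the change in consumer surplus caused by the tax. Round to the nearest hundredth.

-127.81

Pre-tax equilibrium: 91 - 6Q = 41.5 + 0.5Q gives Q* = 7.6154, P* = 45.3077.
With the tax, sellers need 24 more per unit: 91 - 6Q = 41.5 + 0.5Q + 24, so Q_t = 3.9231. Buyers pay P_b = 67.4615; sellers receive P_s = P_b - 24 = 43.4615.
CS falls from (1/2)(7.6154)(45.6923) = 173.9822 to (1/2)(3.9231)(23.5385) = 46.1716, a change of -127.8107.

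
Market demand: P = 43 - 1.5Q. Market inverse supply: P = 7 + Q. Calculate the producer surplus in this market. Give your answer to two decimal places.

Set 43 - 1.5Q = 7 + Q, which gives 36 = 2.5Q, so Q* = 14.4 and P* = 43 - 1.5(14.4) = 21.4.
PS is the area between P* and the supply curve from 0 to Q*: (1/2)(14.4)(14.4) = 103.68.

103.68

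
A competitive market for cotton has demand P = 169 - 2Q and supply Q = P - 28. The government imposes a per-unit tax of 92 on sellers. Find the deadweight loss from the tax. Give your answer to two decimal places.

Rewriting supply in inverse form: P = 28 + Q.
Without the tax, 169 - 2Q = 28 + Q so Q* = 47 and P* = 75.
With the tax, sellers need 92 more per unit: 169 - 2Q = 28 + Q + 92, so Q_t = 16.3333. Buyers pay P_b = 136.3333; sellers receive P_s = P_b - 92 = 44.3333.
Deadweight loss is the triangle between the curves from Q_t to Q*: (1/2)(47 - 16.3333)(92) = 1410.6667.

1410.67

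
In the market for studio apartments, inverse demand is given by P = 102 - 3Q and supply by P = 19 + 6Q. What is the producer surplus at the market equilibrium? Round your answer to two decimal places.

255.15

Setting demand equal to supply, 83 = 9Q, so Q* = 9.2222 and P* = 74.3333.
Producer surplus is the triangle above supply below P*: (1/2)(9.2222)(74.3333 - 19) = (1/2)(9.2222)(55.3333) = 255.1481.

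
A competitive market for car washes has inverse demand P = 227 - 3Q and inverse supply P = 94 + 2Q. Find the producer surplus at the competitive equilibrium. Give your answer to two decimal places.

Setting demand equal to supply, 133 = 5Q, so Q* = 26.6 and P* = 147.2.
PS is the area between P* and the supply curve from 0 to Q*: (1/2)(26.6)(53.2) = 707.56.

707.56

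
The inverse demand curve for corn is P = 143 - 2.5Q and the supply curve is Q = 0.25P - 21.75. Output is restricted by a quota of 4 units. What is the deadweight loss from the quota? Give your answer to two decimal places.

Rewriting supply in inverse form: P = 87 + 4Q.
Without the quota, 143 - 2.5Q = 87 + 4Q gives Q* = 8.6154.
At Q = 4 the demand price is 143 - 2.5(4) = 133 and the supply price is 87 + 4(4) = 103.
DWL = (1/2)(gap between curves at 4) x (Q* - 4) = (1/2)(30)(4.6154) = 69.2308.

69.23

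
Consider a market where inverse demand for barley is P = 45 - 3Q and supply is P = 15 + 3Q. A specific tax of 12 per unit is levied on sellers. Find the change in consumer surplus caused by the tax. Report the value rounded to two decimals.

-24.00

Pre-tax equilibrium: 45 - 3Q = 15 + 3Q gives Q* = 5, P* = 30.
With the tax, sellers need 12 more per unit: 45 - 3Q = 15 + 3Q + 12, so Q_t = 3. Buyers pay P_b = 36; sellers receive P_s = P_b - 12 = 24.
Consumers lose the trapezoid between P* and P_b out to Q_t plus the triangle from Q_t to Q*: change in CS = 13.5 - 37.5 = -24.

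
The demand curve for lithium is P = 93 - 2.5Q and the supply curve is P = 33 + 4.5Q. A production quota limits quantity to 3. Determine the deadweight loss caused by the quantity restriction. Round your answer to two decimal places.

Without the quota, 93 - 2.5Q = 33 + 4.5Q gives Q* = 8.5714.
At Q = 3 the demand price is 93 - 2.5(3) = 85.5 and the supply price is 33 + 4.5(3) = 46.5.
Deadweight loss is the triangle between the curves from 3 to 8.5714: (1/2)(85.5 - 46.5)(8.5714 - 3) = 108.6429.

108.64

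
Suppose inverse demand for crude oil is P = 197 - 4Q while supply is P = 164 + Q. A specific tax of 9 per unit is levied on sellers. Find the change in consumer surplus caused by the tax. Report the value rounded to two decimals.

-41.04

Without the tax, 197 - 4Q = 164 + Q so Q* = 6.6 and P* = 170.6.
With the tax, sellers need 9 more per unit: 197 - 4Q = 164 + Q + 9, so Q_t = 4.8. Buyers pay P_b = 177.8; sellers receive P_s = P_b - 9 = 168.8.
CS falls from (1/2)(6.6)(26.4) = 87.12 to (1/2)(4.8)(19.2) = 46.08, a change of -41.04.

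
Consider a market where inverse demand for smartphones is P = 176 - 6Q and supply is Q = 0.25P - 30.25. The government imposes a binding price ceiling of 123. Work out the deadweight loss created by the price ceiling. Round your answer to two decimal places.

125.00

Rewriting supply in inverse form: P = 121 + 4Q.
Without the control, 176 - 6Q = 121 + 4Q so Q* = 5.5 and P* = 143.
At the ceiling price 123, quantity supplied is (123 - 121)/4 = 0.5; supply is the short side, so Q = 0.5 trades at P = 123.
At Q = 0.5 the demand price is 173 and the supply price is 123. Deadweight loss is the triangle between the curves from 0.5 to 5.5: (1/2)(173 - 123)(5.5 - 0.5) = 125.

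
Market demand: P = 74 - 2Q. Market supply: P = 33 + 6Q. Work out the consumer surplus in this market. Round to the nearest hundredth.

Setting demand equal to supply, 41 = 8Q, so Q* = 5.125 and P* = 63.75.
Consumer surplus is the triangle under demand above P*: (1/2)(5.125)(74 - 63.75) = (1/2)(5.125)(10.25) = 26.2656.

26.27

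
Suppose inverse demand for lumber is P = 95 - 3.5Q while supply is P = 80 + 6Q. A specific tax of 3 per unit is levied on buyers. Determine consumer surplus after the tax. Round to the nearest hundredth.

Pre-tax equilibrium: 95 - 3.5Q = 80 + 6Q gives Q* = 1.5789, P* = 89.4737.
A tax on buyers shifts demand down by 3: (95 - 3) - 3.5Q = 80 + 6Q, so Q_t = 1.2632. Buyers pay P_b = 90.5789; sellers receive P_s = P_b - 3 = 87.5789.
Consumer surplus is the triangle under demand above P_b: (1/2)(1.2632)(95 - 90.5789) = 2.7922.

2.79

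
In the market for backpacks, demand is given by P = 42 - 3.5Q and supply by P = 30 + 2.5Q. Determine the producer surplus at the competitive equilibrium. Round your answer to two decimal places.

5.00

Equilibrium: 42 - 3.5Q = 30 + 2.5Q, so Q* = 2 and P* = 35.
PS is the area between P* and the supply curve from 0 to Q*: (1/2)(2)(5) = 5.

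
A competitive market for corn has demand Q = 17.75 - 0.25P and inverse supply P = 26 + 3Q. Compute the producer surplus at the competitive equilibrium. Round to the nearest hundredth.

Rewriting demand in inverse form: P = 71 - 4Q.
Setting demand equal to supply, 45 = 7Q, so Q* = 6.4286 and P* = 45.2857.
PS is the area between P* and the supply curve from 0 to Q*: (1/2)(6.4286)(19.2857) = 61.9898.

61.99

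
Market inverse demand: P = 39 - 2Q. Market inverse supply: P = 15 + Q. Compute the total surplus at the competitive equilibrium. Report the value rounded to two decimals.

Set 39 - 2Q = 15 + Q, which gives 24 = 3Q, so Q* = 8 and P* = 39 - 2(8) = 23.
CS = (1/2)(8)(16) = 64 and PS = (1/2)(8)(8) = 32, so total surplus = 96.

96.00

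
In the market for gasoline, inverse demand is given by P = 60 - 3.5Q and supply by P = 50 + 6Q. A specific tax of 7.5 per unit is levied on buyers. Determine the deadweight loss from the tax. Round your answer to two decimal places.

Without the tax, 60 - 3.5Q = 50 + 6Q so Q* = 1.0526 and P* = 56.3158.
A tax on buyers shifts demand down by 7.5: (60 - 7.5) - 3.5Q = 50 + 6Q, so Q_t = 0.2632. Buyers pay P_b = 59.0789; sellers receive P_s = P_b - 7.5 = 51.5789.
Deadweight loss is the triangle between the curves from Q_t to Q*: (1/2)(1.0526 - 0.2632)(7.5) = 2.9605.

2.96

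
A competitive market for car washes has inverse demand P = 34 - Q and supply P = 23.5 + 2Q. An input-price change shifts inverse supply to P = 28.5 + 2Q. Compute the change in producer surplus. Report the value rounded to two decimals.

Initial equilibrium: Q_0 = 3.5, P_0 = 30.5; CS_0 = (1/2)(3.5)(3.5) = 6.125, PS_0 = (1/2)(3.5)(7) = 12.25.
New equilibrium: 34 - Q = 28.5 + 2Q gives Q_1 = 1.8333, P_1 = 32.1667; CS_1 = 1.6806, PS_1 = 3.3611.
Change in producer surplus = 3.3611 - 12.25 = -8.8889.

-8.89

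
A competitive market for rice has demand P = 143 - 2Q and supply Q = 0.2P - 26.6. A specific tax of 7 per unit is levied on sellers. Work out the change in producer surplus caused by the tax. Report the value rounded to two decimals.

Rewriting supply in inverse form: P = 133 + 5Q.
Pre-tax equilibrium: 143 - 2Q = 133 + 5Q gives Q* = 1.4286, P* = 140.1429.
A tax on sellers shifts supply up by 7: 143 - 2Q = 133 + 5Q + 7, so Q_t = 0.4286. Buyers pay P_b = 142.1429; sellers receive P_s = P_b - 7 = 135.1429.
PS falls from (1/2)(1.4286)(7.1429) = 5.102 to (1/2)(0.4286)(2.1429) = 0.4592, a change of -4.6429.

-4.64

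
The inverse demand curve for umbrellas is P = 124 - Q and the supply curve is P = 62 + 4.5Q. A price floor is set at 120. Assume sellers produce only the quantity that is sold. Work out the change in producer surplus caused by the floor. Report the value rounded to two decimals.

Free-market equilibrium: 124 - Q = 62 + 4.5Q gives Q* = 11.2727, P* = 112.7273.
At the floor price 120, quantity demanded is (124 - 120)/1 = 4; demand is the short side, so Q = 4 trades at P = 120.
PS goes from (1/2)(11.2727)(50.7273) = 285.9174 to 196 (computed as (120 - 62)(4) - (1/2)(4.5)(4)^2), a change of -89.9174.

-89.92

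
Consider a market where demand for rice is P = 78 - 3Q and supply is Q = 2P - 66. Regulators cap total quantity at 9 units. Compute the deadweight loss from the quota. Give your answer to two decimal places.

Rewriting supply in inverse form: P = 33 + 0.5Q.
Without the quota, 78 - 3Q = 33 + 0.5Q gives Q* = 12.8571.
At Q = 9 the demand price is 78 - 3(9) = 51 and the supply price is 33 + 0.5(9) = 37.5.
DWL = (1/2)(gap between curves at 9) x (Q* - 9) = (1/2)(13.5)(3.8571) = 26.0357.

26.04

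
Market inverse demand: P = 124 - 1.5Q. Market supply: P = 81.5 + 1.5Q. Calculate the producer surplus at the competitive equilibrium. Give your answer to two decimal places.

150.52

Set 124 - 1.5Q = 81.5 + 1.5Q, which gives 42.5 = 3Q, so Q* = 14.1667 and P* = 124 - 1.5(14.1667) = 102.75.
Producer surplus is the triangle above supply below P*: (1/2)(14.1667)(102.75 - 81.5) = (1/2)(14.1667)(21.25) = 150.5208.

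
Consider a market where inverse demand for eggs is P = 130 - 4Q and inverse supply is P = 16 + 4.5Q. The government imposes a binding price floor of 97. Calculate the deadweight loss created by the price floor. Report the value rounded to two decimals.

Without the control, 130 - 4Q = 16 + 4.5Q so Q* = 13.4118 and P* = 76.3529.
At P = 97, buyers demand (130 - 97)/4 = 8.25 while sellers would supply more, so the quantity traded is 8.25 at price 97.
The lost-trades triangle has base Q* - 8.25 = 5.1618 and height equal to the gap between the curves at Q = 8.25, which is 97 - 53.125 = 43.875. DWL = (1/2)(5.1618)(43.875) = 113.2362.

113.24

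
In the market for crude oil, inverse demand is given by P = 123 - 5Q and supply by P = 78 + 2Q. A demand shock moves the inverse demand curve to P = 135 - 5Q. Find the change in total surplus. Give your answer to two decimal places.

87.43

Initial equilibrium: Q_0 = 6.4286, P_0 = 90.8571; CS_0 = (1/2)(6.4286)(32.1429) = 103.3163, PS_0 = (1/2)(6.4286)(12.8571) = 41.3265.
New equilibrium: 135 - 5Q = 78 + 2Q gives Q_1 = 8.1429, P_1 = 94.2857; CS_1 = 165.7653, PS_1 = 66.3061.
Change in total surplus = (165.7653 + 66.3061) - (103.3163 + 41.3265) = 87.4286.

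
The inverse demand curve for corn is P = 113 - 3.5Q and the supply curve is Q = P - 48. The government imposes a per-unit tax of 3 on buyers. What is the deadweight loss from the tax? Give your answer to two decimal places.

1.00

Rewriting supply in inverse form: P = 48 + Q.
Without the tax, 113 - 3.5Q = 48 + Q so Q* = 14.4444 and P* = 62.4444.
With the tax, buyers' net willingness to pay falls by 3: (113 - 3) - 3.5Q = 48 + Q, so Q_t = 13.7778. Buyers pay P_b = 64.7778; sellers receive P_s = P_b - 3 = 61.7778.
Deadweight loss is the triangle between the curves from Q_t to Q*: (1/2)(14.4444 - 13.7778)(3) = 1.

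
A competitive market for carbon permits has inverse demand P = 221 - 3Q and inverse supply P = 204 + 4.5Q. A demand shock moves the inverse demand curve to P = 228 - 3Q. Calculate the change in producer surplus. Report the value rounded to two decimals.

Initial equilibrium: Q_0 = 2.2667, P_0 = 214.2; CS_0 = (1/2)(2.2667)(6.8) = 7.7067, PS_0 = (1/2)(2.2667)(10.2) = 11.56.
New equilibrium: 228 - 3Q = 204 + 4.5Q gives Q_1 = 3.2, P_1 = 218.4; CS_1 = 15.36, PS_1 = 23.04.
Change in producer surplus = 23.04 - 11.56 = 11.48.

11.48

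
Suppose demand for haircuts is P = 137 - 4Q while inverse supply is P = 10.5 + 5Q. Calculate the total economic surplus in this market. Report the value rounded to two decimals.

Equilibrium: 137 - 4Q = 10.5 + 5Q, so Q* = 14.0556 and P* = 80.7778.
Total surplus is the full triangle between the curves from 0 to Q*: (1/2)(14.0556)(137 - 10.5) = 889.0139.

889.01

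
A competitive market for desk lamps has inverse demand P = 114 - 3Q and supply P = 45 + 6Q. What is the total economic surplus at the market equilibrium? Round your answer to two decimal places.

Equilibrium: 114 - 3Q = 45 + 6Q, so Q* = 7.6667 and P* = 91.
CS = (1/2)(7.6667)(23) = 88.1667 and PS = (1/2)(7.6667)(46) = 176.3333, so total surplus = 264.5.

264.50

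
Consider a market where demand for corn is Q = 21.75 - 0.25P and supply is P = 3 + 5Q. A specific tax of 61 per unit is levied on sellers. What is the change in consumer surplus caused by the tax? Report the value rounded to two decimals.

Rewriting demand in inverse form: P = 87 - 4Q.
Without the tax, 87 - 4Q = 3 + 5Q so Q* = 9.3333 and P* = 49.6667.
A tax on sellers shifts supply up by 61: 87 - 4Q = 3 + 5Q + 61, so Q_t = 2.5556. Buyers pay P_b = 76.7778; sellers receive P_s = P_b - 61 = 15.7778.
CS falls from (1/2)(9.3333)(37.3333) = 174.2222 to (1/2)(2.5556)(10.2222) = 13.0617, a change of -161.1605.

-161.16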